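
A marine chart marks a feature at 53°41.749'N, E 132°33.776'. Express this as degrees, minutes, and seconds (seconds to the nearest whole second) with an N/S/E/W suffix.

Lat: 41.74900′ → 41′ and 0.74900 × 60 = 44.94″
λ: 33.77600′ → 33′ and 0.77600 × 60 = 46.56″

53°41′45″ N, 132°33′47″ E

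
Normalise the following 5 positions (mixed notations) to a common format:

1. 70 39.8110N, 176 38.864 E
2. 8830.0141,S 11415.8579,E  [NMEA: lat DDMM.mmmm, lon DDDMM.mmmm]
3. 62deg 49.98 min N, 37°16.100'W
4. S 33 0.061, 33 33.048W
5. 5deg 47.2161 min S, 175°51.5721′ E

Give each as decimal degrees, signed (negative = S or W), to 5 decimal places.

1. 70.66352, 176.64773
2. -88.50024, 114.26430
3. 62.83300, -37.26833
4. -33.00102, -33.55080
5. -5.78694, 175.85954

Point 1:
  Latitude: 70 + 39.811/60 = 70.663517
  N ⇒ keep positive
  Lon: 38.864′ = 0.647733°; total 176.647733
  E ⇒ keep positive
Point 2:
  Lat: split at 2 digits → 88° and 30.0141′; 88 + 30.0141/60 = 88.500235
  S → negative
  Lon: split at 3 digits → 114° and 15.8579′; 114 + 15.8579/60 = 114.264298
  E ⇒ keep positive
Point 3:
  Lat: 49.98′ = 0.833000°; total 62.833000
  N → positive
  Lon: 37 + 16.1/60 = 37.268333
  W → negative
Point 4:
  Lat: 0.061′ = 0.001017°; total 33.001017
  S → negative
  Longitude: 33 + 33.048/60 = 33.550800
  W ⇒ negate
Point 5:
  φ: 47.2161′ = 0.786935°; total 5.786935
  hemisphere S, so the sign is −
  Lon: 51.5721′ = 0.859535°; total 175.859535
  E → positive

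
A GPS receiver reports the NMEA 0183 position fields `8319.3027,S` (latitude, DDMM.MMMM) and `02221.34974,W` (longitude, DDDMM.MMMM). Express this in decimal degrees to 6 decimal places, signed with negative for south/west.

Latitude: split at 2 digits → 83° and 19.3027′; 83 + 19.3027/60 = 83.3217117
S → negative
λ: degrees = first 3 digits = 22, minutes = 21.34974; 22 + 21.34974/60 = 22.3558290
W → negative

-83.321712, -22.355829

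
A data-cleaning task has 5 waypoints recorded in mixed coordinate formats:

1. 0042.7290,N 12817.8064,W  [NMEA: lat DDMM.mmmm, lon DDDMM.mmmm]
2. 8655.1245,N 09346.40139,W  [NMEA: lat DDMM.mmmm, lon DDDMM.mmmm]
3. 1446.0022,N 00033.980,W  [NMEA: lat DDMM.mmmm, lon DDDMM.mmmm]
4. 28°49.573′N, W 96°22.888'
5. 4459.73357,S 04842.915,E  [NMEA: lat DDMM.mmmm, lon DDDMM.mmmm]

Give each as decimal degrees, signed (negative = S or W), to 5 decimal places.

1. 0.71215, -128.29677
2. 86.91874, -93.77336
3. 14.76670, -0.56633
4. 28.82622, -96.38147
5. -44.99556, 48.71525

Point 1:
  Latitude: split at 2 digits → 00° and 42.729′; 0 + 42.729/60 = 0.712150
  N ⇒ keep positive
  Longitude: split at 3 digits → 128° and 17.8064′; 128 + 17.8064/60 = 128.296773
  W → negative
Point 2:
  Lat: split at 2 digits → 86° and 55.1245′; 86 + 55.1245/60 = 86.918742
  N → positive
  Lon: degrees = first 3 digits = 93, minutes = 46.40139; 93 + 46.40139/60 = 93.773357
  W → negative
Point 3:
  Latitude: degrees = first 2 digits = 14, minutes = 46.0022; 14 + 46.0022/60 = 14.766703
  N → positive
  Longitude: split at 3 digits → 000° and 33.98′; 0 + 33.98/60 = 0.566333
  W → negative
Point 4:
  φ: 49.573′ = 0.826217°; total 28.826217
  N → positive
  Longitude: 96 + 22.888/60 = 96.381467
  hemisphere W, so the sign is −
Point 5:
  Latitude: degrees = first 2 digits = 44, minutes = 59.73357; 44 + 59.73357/60 = 44.995560
  S → negative
  Longitude: degrees = first 3 digits = 48, minutes = 42.915; 48 + 42.915/60 = 48.715250
  E ⇒ keep positive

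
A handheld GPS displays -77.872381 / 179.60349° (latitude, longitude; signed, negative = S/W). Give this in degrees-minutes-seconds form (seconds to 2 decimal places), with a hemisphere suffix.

Latitude is negative → S; |value| = 77.872381
Lat: 0.872381° → 52.34286′; 0.34286 × 60 = 20.5716″
Lon: 0.603490 × 60 = 36.20940′ → 36′, remainder × 60 = 12.5640″

77°52′20.57″ S, 179°36′12.56″ E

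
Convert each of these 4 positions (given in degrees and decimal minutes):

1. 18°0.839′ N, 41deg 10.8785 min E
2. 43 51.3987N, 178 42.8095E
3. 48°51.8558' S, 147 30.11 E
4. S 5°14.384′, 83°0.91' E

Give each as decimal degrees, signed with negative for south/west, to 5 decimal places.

1. 18.01398, 41.18131
2. 43.85665, 178.71349
3. -48.86426, 147.50183
4. -5.23973, 83.01517

Point 1:
  Latitude: 18 + 0.839/60 = 18.013983
  N ⇒ keep positive
  Longitude: 41 + 10.8785/60 = 41.181308
  E → positive
Point 2:
  Latitude: 43 + 51.3987/60 = 43.856645
  N → positive
  Lon: 42.8095′ = 0.713492°; total 178.713492
  E → positive
Point 3:
  φ: 48 + 51.8558/60 = 48.864263
  hemisphere S, so the sign is −
  Lon: 147 + 30.11/60 = 147.501833
  E → positive
Point 4:
  Lat: 14.384′ = 0.239733°; total 5.239733
  S → negative
  Longitude: 0.91′ = 0.015167°; total 83.015167
  E ⇒ keep positive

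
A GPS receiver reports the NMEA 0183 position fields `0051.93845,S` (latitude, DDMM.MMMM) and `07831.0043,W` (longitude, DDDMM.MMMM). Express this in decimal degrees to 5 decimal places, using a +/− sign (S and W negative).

-0.86564, -78.51674

Latitude: split at 2 digits → 00° and 51.93845′; 0 + 51.93845/60 = 0.865641
S ⇒ negate
Lon: degrees = first 3 digits = 78, minutes = 31.0043; 78 + 31.0043/60 = 78.516738
W → negative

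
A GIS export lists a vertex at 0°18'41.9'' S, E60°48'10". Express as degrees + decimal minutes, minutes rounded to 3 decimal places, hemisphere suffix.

Latitude: 18 + 41.9/60 = 18.69833′
Longitude: 48 + 10/60 = 48.16667′

0° 18.698′ S, 60° 48.167′ E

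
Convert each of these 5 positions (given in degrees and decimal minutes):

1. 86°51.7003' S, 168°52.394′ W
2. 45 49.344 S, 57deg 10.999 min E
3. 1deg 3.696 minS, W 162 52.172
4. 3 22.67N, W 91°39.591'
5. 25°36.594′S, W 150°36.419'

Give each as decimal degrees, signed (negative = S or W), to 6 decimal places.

1. -86.861672, -168.873233
2. -45.822400, 57.183317
3. -1.061600, -162.869533
4. 3.377833, -91.659850
5. -25.609900, -150.606983

Point 1:
  Lat: 51.7003′ = 0.861672°; total 86.8616717
  S → negative
  Lon: 168 + 52.394/60 = 168.8732333
  W → negative
Point 2:
  Lat: 45 + 49.344/60 = 45.8224000
  hemisphere S, so the sign is −
  Longitude: 57 + 10.999/60 = 57.1833167
  E → positive
Point 3:
  Lat: 3.696′ = 0.061600°; total 1.0616000
  hemisphere S, so the sign is −
  Longitude: 162 + 52.172/60 = 162.8695333
  hemisphere W, so the sign is −
Point 4:
  φ: 22.67′ = 0.377833°; total 3.3778333
  N ⇒ keep positive
  Lon: 39.591′ = 0.659850°; total 91.6598500
  hemisphere W, so the sign is −
Point 5:
  Latitude: 25 + 36.594/60 = 25.6099000
  S ⇒ negate
  Longitude: 150 + 36.419/60 = 150.6069833
  hemisphere W, so the sign is −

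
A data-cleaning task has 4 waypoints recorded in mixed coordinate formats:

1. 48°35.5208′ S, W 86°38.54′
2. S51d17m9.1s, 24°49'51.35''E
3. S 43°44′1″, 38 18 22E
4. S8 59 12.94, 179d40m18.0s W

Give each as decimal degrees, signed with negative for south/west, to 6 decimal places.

Point 1:
  Latitude: 48 + 35.5208/60 = 48.5920133
  S ⇒ negate
  λ: 38.54′ = 0.642333°; total 86.6423333
  W ⇒ negate
Point 2:
  Lat: 51 + 17/60 + 9.1/3600 = 51.2858611
  hemisphere S, so the sign is −
  λ: 24 + 49/60 + 51.35/3600 = 24.8309306
  E → positive
Point 3:
  φ: 43 + 44/60 + 1/3600 = 43.7336111
  S ⇒ negate
  λ: 38° + 18/60 + 22/3600 = 38 + 0.300000 + 0.006111 = 38.3061111
  E ⇒ keep positive
Point 4:
  Lat: 59′ + 12.94″ = 59.21567′; 8 + 59.21567/60 = 8.9869278
  hemisphere S, so the sign is −
  λ: 179 + 40/60 + 18/3600 = 179.6716667
  W ⇒ negate

1. -48.592013, -86.642333
2. -51.285861, 24.830931
3. -43.733611, 38.306111
4. -8.986928, -179.671667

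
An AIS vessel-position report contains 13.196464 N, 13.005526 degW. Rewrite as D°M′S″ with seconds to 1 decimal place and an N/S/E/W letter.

Latitude: 0.196464 × 60 = 11.78784′ → 11′, remainder × 60 = 47.270″
λ: 0.005526° → 0.33156′; 0.33156 × 60 = 19.894″

13°11′47.3″ N, 13°00′19.9″ W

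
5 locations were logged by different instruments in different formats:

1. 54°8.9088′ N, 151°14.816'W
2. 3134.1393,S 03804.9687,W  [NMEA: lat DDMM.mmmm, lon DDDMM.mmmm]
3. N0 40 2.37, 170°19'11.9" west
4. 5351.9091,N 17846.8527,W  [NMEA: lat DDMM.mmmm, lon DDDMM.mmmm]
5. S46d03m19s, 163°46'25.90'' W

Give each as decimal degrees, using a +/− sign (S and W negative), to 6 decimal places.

1. 54.148480, -151.246933
2. -31.568988, -38.082812
3. 0.667325, -170.319972
4. 53.865152, -178.780878
5. -46.055278, -163.773861

Point 1:
  Lat: 8.9088′ = 0.148480°; total 54.1484800
  N → positive
  λ: 14.816′ = 0.246933°; total 151.2469333
  hemisphere W, so the sign is −
Point 2:
  Latitude: degrees = first 2 digits = 31, minutes = 34.1393; 31 + 34.1393/60 = 31.5689883
  S → negative
  Longitude: degrees = first 3 digits = 38, minutes = 4.9687; 38 + 4.9687/60 = 38.0828117
  W → negative
Point 3:
  Lat: 0 + 40/60 + 2.37/3600 = 0.6673250
  N ⇒ keep positive
  Lon: 19′ + 11.9″ = 19.19833′; 170 + 19.19833/60 = 170.3199722
  hemisphere W, so the sign is −
Point 4:
  Lat: split at 2 digits → 53° and 51.9091′; 53 + 51.9091/60 = 53.8651517
  N ⇒ keep positive
  λ: split at 3 digits → 178° and 46.8527′; 178 + 46.8527/60 = 178.7808783
  W ⇒ negate
Point 5:
  Latitude: 3′ + 19″ = 3.31667′; 46 + 3.31667/60 = 46.0552778
  S ⇒ negate
  Lon: 163 + 46/60 + 25.9/3600 = 163.7738611
  hemisphere W, so the sign is −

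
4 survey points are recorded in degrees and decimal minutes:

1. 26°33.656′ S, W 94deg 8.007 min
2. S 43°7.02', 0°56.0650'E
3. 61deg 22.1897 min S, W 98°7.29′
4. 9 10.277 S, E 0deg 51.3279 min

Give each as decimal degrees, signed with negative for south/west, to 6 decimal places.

1. -26.560933, -94.133450
2. -43.117000, 0.934417
3. -61.369828, -98.121500
4. -9.171283, 0.855465

Point 1:
  Lat: 26 + 33.656/60 = 26.5609333
  S → negative
  Lon: 94 + 8.007/60 = 94.1334500
  W → negative
Point 2:
  Lat: 7.02′ = 0.117000°; total 43.1170000
  S → negative
  λ: 56.065′ = 0.934417°; total 0.9344167
  E → positive
Point 3:
  Lat: 61 + 22.1897/60 = 61.3698283
  S ⇒ negate
  Longitude: 7.29′ = 0.121500°; total 98.1215000
  W ⇒ negate
Point 4:
  Lat: 10.277′ = 0.171283°; total 9.1712833
  hemisphere S, so the sign is −
  λ: 51.3279′ = 0.855465°; total 0.8554650
  E ⇒ keep positive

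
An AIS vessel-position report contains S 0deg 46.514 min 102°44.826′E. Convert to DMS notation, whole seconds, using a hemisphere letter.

0°46′31″ S, 102°44′50″ E

Lat: fractional minutes 0.51400 × 60 = 30.84″
λ: fractional minutes 0.82600 × 60 = 49.56″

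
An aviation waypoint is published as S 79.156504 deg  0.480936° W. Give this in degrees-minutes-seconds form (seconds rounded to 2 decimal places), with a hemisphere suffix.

79°09′23.41″ S, 0°28′51.37″ W

φ: whole degrees 79; 9.39024′ → 9′ and 23.4144″
Lon: whole degrees 0; 28.85616′ → 28′ and 51.3696″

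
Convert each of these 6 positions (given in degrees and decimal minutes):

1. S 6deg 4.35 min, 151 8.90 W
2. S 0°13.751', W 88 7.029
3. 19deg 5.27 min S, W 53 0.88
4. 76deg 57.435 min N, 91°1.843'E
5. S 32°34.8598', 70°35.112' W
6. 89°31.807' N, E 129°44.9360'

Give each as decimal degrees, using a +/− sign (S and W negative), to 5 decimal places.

1. -6.07250, -151.14833
2. -0.22918, -88.11715
3. -19.08783, -53.01467
4. 76.95725, 91.03072
5. -32.58100, -70.58520
6. 89.53012, 129.74893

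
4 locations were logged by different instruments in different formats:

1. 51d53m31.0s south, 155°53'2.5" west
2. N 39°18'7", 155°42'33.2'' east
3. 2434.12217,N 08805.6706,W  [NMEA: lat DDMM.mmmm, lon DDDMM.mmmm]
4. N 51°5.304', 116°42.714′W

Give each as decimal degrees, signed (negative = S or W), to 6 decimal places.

Point 1:
  φ: 51 + 53/60 + 31/3600 = 51.8919444
  S ⇒ negate
  Lon: 155 + 53/60 + 2.5/3600 = 155.8840278
  W → negative
Point 2:
  φ: 39 + 18/60 + 7/3600 = 39.3019444
  N ⇒ keep positive
  λ: 155° + 42/60 + 33.2/3600 = 155 + 0.700000 + 0.009222 = 155.7092222
  E ⇒ keep positive
Point 3:
  Latitude: degrees = first 2 digits = 24, minutes = 34.12217; 24 + 34.12217/60 = 24.5687028
  N ⇒ keep positive
  λ: degrees = first 3 digits = 88, minutes = 5.6706; 88 + 5.6706/60 = 88.0945100
  W → negative
Point 4:
  φ: 51 + 5.304/60 = 51.0884000
  N → positive
  Longitude: 116 + 42.714/60 = 116.7119000
  W → negative

1. -51.891944, -155.884028
2. 39.301944, 155.709222
3. 24.568703, -88.094510
4. 51.088400, -116.711900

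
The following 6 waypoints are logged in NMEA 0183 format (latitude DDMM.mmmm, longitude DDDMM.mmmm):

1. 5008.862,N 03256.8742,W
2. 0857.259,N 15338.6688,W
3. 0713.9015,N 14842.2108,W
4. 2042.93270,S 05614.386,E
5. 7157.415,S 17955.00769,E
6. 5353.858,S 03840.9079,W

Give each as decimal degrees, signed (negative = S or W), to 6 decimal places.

1. 50.147700, -32.947903
2. 8.954317, -153.644480
3. 7.231692, -148.703513
4. -20.715545, 56.239767
5. -71.956917, 179.916795
6. -53.897633, -38.681798

Point 1:
  Latitude: split at 2 digits → 50° and 8.862′; 50 + 8.862/60 = 50.1477000
  N ⇒ keep positive
  Lon: degrees = first 3 digits = 32, minutes = 56.8742; 32 + 56.8742/60 = 32.9479033
  W → negative
Point 2:
  Latitude: split at 2 digits → 08° and 57.259′; 8 + 57.259/60 = 8.9543167
  N ⇒ keep positive
  Longitude: split at 3 digits → 153° and 38.6688′; 153 + 38.6688/60 = 153.6444800
  hemisphere W, so the sign is −
Point 3:
  Latitude: split at 2 digits → 07° and 13.9015′; 7 + 13.9015/60 = 7.2316917
  N ⇒ keep positive
  Lon: degrees = first 3 digits = 148, minutes = 42.2108; 148 + 42.2108/60 = 148.7035133
  hemisphere W, so the sign is −
Point 4:
  Lat: split at 2 digits → 20° and 42.9327′; 20 + 42.9327/60 = 20.7155450
  S → negative
  Lon: split at 3 digits → 056° and 14.386′; 56 + 14.386/60 = 56.2397667
  E ⇒ keep positive
Point 5:
  Latitude: degrees = first 2 digits = 71, minutes = 57.415; 71 + 57.415/60 = 71.9569167
  hemisphere S, so the sign is −
  Lon: degrees = first 3 digits = 179, minutes = 55.00769; 179 + 55.00769/60 = 179.9167948
  E ⇒ keep positive
Point 6:
  φ: degrees = first 2 digits = 53, minutes = 53.858; 53 + 53.858/60 = 53.8976333
  S → negative
  Longitude: degrees = first 3 digits = 38, minutes = 40.9079; 38 + 40.9079/60 = 38.6817983
  W → negative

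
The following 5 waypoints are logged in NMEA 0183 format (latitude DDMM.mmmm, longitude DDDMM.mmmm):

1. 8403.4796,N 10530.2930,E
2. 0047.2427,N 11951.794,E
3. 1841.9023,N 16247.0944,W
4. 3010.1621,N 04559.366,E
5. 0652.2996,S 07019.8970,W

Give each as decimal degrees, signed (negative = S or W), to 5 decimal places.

1. 84.05799, 105.50488
2. 0.78738, 119.86323
3. 18.69837, -162.78491
4. 30.16937, 45.98943
5. -6.87166, -70.33162

Point 1:
  Lat: split at 2 digits → 84° and 3.4796′; 84 + 3.4796/60 = 84.057993
  N ⇒ keep positive
  λ: degrees = first 3 digits = 105, minutes = 30.293; 105 + 30.293/60 = 105.504883
  E ⇒ keep positive
Point 2:
  φ: degrees = first 2 digits = 0, minutes = 47.2427; 0 + 47.2427/60 = 0.787378
  N → positive
  Lon: degrees = first 3 digits = 119, minutes = 51.794; 119 + 51.794/60 = 119.863233
  E → positive
Point 3:
  φ: degrees = first 2 digits = 18, minutes = 41.9023; 18 + 41.9023/60 = 18.698372
  N ⇒ keep positive
  Lon: split at 3 digits → 162° and 47.0944′; 162 + 47.0944/60 = 162.784907
  W → negative
Point 4:
  Latitude: split at 2 digits → 30° and 10.1621′; 30 + 10.1621/60 = 30.169368
  N → positive
  Lon: degrees = first 3 digits = 45, minutes = 59.366; 45 + 59.366/60 = 45.989433
  E ⇒ keep positive
Point 5:
  φ: degrees = first 2 digits = 6, minutes = 52.2996; 6 + 52.2996/60 = 6.871660
  hemisphere S, so the sign is −
  Longitude: split at 3 digits → 070° and 19.897′; 70 + 19.897/60 = 70.331617
  W → negative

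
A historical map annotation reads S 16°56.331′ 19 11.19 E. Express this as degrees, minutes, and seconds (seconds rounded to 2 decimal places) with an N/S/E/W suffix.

16°56′19.86″ S, 19°11′11.40″ E

Lat: fractional minutes 0.33100 × 60 = 19.8600″
λ: fractional minutes 0.19000 × 60 = 11.4000″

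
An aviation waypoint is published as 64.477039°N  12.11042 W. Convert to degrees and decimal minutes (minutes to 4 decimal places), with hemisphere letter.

64° 28.6223′ N, 12° 6.6252′ W

φ: minutes = (64.477039 − 64) × 60 = 28.622340
Lon: fractional part 0.110420 → 6.625200 minutes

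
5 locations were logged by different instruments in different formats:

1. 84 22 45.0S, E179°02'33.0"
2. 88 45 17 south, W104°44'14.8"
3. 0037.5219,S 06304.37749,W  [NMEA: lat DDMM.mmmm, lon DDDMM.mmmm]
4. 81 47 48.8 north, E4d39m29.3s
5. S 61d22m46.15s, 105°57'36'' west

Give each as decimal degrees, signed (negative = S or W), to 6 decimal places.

1. -84.379167, 179.042500
2. -88.754722, -104.737444
3. -0.625365, -63.072958
4. 81.796889, 4.658139
5. -61.379486, -105.960000

Point 1:
  Latitude: 22′ + 45″ = 22.75000′; 84 + 22.75000/60 = 84.3791667
  S ⇒ negate
  Longitude: 179 + 2/60 + 33/3600 = 179.0425000
  E → positive
Point 2:
  Latitude: 88° + 45/60 + 17/3600 = 88 + 0.750000 + 0.004722 = 88.7547222
  S ⇒ negate
  λ: 44′ + 14.8″ = 44.24667′; 104 + 44.24667/60 = 104.7374444
  W → negative
Point 3:
  Latitude: degrees = first 2 digits = 0, minutes = 37.5219; 0 + 37.5219/60 = 0.6253650
  S → negative
  Lon: split at 3 digits → 063° and 4.37749′; 63 + 4.37749/60 = 63.0729582
  W ⇒ negate
Point 4:
  φ: 81° + 47/60 + 48.8/3600 = 81 + 0.783333 + 0.013556 = 81.7968889
  N → positive
  Lon: 4° + 39/60 + 29.3/3600 = 4 + 0.650000 + 0.008139 = 4.6581389
  E → positive
Point 5:
  Latitude: 61° + 22/60 + 46.15/3600 = 61 + 0.366667 + 0.012819 = 61.3794861
  S → negative
  Lon: 105 + 57/60 + 36/3600 = 105.9600000
  W → negative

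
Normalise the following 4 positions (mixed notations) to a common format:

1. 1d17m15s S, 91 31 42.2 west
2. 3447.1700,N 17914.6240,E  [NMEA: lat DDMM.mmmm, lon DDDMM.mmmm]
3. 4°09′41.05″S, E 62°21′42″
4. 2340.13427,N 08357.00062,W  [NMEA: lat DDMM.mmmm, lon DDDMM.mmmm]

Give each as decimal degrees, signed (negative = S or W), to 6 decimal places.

1. -1.287500, -91.528389
2. 34.786167, 179.243733
3. -4.161403, 62.361667
4. 23.668905, -83.950010

Point 1:
  φ: 1° + 17/60 + 15/3600 = 1 + 0.283333 + 0.004167 = 1.2875000
  hemisphere S, so the sign is −
  Longitude: 91 + 31/60 + 42.2/3600 = 91.5283889
  W → negative
Point 2:
  φ: degrees = first 2 digits = 34, minutes = 47.17; 34 + 47.17/60 = 34.7861667
  N → positive
  Longitude: split at 3 digits → 179° and 14.624′; 179 + 14.624/60 = 179.2437333
  E ⇒ keep positive
Point 3:
  φ: 4 + 9/60 + 41.05/3600 = 4.1614028
  S ⇒ negate
  λ: 62° + 21/60 + 42/3600 = 62 + 0.350000 + 0.011667 = 62.3616667
  E ⇒ keep positive
Point 4:
  Latitude: degrees = first 2 digits = 23, minutes = 40.13427; 23 + 40.13427/60 = 23.6689045
  N → positive
  Lon: degrees = first 3 digits = 83, minutes = 57.00062; 83 + 57.00062/60 = 83.9500103
  W ⇒ negate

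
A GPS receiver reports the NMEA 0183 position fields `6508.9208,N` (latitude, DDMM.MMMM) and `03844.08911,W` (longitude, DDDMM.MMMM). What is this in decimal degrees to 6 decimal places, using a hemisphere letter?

65.148680° N, 38.734819° W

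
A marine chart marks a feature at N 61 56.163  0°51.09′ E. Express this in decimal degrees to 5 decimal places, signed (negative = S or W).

61.93605, 0.85150

Latitude: 56.163′ = 0.936050°; total 61.936050
N ⇒ keep positive
Longitude: 0 + 51.09/60 = 0.851500
E → positive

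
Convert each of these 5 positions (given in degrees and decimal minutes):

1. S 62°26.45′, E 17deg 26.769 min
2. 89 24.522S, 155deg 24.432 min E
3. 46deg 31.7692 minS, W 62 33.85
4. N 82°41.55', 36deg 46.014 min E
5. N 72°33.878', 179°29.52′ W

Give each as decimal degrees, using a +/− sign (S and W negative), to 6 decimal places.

Point 1:
  φ: 26.45′ = 0.440833°; total 62.4408333
  S → negative
  Lon: 26.769′ = 0.446150°; total 17.4461500
  E → positive
Point 2:
  φ: 89 + 24.522/60 = 89.4087000
  hemisphere S, so the sign is −
  Longitude: 155 + 24.432/60 = 155.4072000
  E ⇒ keep positive
Point 3:
  φ: 31.7692′ = 0.529487°; total 46.5294867
  S ⇒ negate
  Lon: 62 + 33.85/60 = 62.5641667
  W ⇒ negate
Point 4:
  φ: 41.55′ = 0.692500°; total 82.6925000
  N → positive
  Lon: 46.014′ = 0.766900°; total 36.7669000
  E ⇒ keep positive
Point 5:
  φ: 72 + 33.878/60 = 72.5646333
  N ⇒ keep positive
  Longitude: 29.52′ = 0.492000°; total 179.4920000
  W → negative

1. -62.440833, 17.446150
2. -89.408700, 155.407200
3. -46.529487, -62.564167
4. 82.692500, 36.766900
5. 72.564633, -179.492000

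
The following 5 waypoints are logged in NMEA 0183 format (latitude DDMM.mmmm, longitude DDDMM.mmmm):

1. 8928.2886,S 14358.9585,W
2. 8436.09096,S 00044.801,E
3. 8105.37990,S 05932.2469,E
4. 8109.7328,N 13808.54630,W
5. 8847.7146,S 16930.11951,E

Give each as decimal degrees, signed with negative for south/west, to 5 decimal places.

Point 1:
  Latitude: degrees = first 2 digits = 89, minutes = 28.2886; 89 + 28.2886/60 = 89.471477
  S ⇒ negate
  Lon: split at 3 digits → 143° and 58.9585′; 143 + 58.9585/60 = 143.982642
  W → negative
Point 2:
  φ: degrees = first 2 digits = 84, minutes = 36.09096; 84 + 36.09096/60 = 84.601516
  hemisphere S, so the sign is −
  λ: degrees = first 3 digits = 0, minutes = 44.801; 0 + 44.801/60 = 0.746683
  E ⇒ keep positive
Point 3:
  Latitude: degrees = first 2 digits = 81, minutes = 5.3799; 81 + 5.3799/60 = 81.089665
  S → negative
  Longitude: split at 3 digits → 059° and 32.2469′; 59 + 32.2469/60 = 59.537448
  E ⇒ keep positive
Point 4:
  Lat: degrees = first 2 digits = 81, minutes = 9.7328; 81 + 9.7328/60 = 81.162213
  N ⇒ keep positive
  λ: split at 3 digits → 138° and 8.5463′; 138 + 8.5463/60 = 138.142438
  W ⇒ negate
Point 5:
  Lat: degrees = first 2 digits = 88, minutes = 47.7146; 88 + 47.7146/60 = 88.795243
  S ⇒ negate
  λ: split at 3 digits → 169° and 30.11951′; 169 + 30.11951/60 = 169.501992
  E ⇒ keep positive

1. -89.47148, -143.98264
2. -84.60152, 0.74668
3. -81.08967, 59.53745
4. 81.16221, -138.14244
5. -88.79524, 169.50199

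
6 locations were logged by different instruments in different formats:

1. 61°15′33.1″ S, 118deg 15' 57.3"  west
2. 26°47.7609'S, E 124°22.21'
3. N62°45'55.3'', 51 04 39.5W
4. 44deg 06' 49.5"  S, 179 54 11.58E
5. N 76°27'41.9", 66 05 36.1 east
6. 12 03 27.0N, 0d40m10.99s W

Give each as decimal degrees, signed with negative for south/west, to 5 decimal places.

1. -61.25919, -118.26592
2. -26.79602, 124.37017
3. 62.76536, -51.07764
4. -44.11375, 179.90322
5. 76.46164, 66.09336
6. 12.05750, -0.66972

Point 1:
  φ: 15′ + 33.1″ = 15.55167′; 61 + 15.55167/60 = 61.259194
  S ⇒ negate
  Lon: 118° + 15/60 + 57.3/3600 = 118 + 0.250000 + 0.015917 = 118.265917
  hemisphere W, so the sign is −
Point 2:
  φ: 26 + 47.7609/60 = 26.796015
  S ⇒ negate
  λ: 22.21′ = 0.370167°; total 124.370167
  E ⇒ keep positive
Point 3:
  φ: 62 + 45/60 + 55.3/3600 = 62.765361
  N ⇒ keep positive
  Longitude: 51° + 4/60 + 39.5/3600 = 51 + 0.066667 + 0.010972 = 51.077639
  W → negative
Point 4:
  φ: 6′ + 49.5″ = 6.82500′; 44 + 6.82500/60 = 44.113750
  S → negative
  λ: 54′ + 11.58″ = 54.19300′; 179 + 54.19300/60 = 179.903217
  E → positive
Point 5:
  φ: 27′ + 41.9″ = 27.69833′; 76 + 27.69833/60 = 76.461639
  N ⇒ keep positive
  Longitude: 5′ + 36.1″ = 5.60167′; 66 + 5.60167/60 = 66.093361
  E → positive
Point 6:
  φ: 12° + 3/60 + 27/3600 = 12 + 0.050000 + 0.007500 = 12.057500
  N → positive
  Longitude: 40′ + 10.99″ = 40.18317′; 0 + 40.18317/60 = 0.669719
  W → negative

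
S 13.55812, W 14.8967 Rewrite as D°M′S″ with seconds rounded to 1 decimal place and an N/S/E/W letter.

13°33′29.2″ S, 14°53′48.1″ W

Latitude: whole degrees 13; 33.48720′ → 33′ and 29.232″
Longitude: whole degrees 14; 53.80200′ → 53′ and 48.120″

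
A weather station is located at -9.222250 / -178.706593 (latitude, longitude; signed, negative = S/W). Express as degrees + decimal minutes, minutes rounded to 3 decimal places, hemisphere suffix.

9° 13.335′ S, 178° 42.396′ W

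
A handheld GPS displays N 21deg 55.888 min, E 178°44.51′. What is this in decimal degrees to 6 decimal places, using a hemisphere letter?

21.931467° N, 178.741833° E

Latitude: 21 + 55.888/60 = 21.9314667
Lon: 44.51′ = 0.741833°; total 178.7418333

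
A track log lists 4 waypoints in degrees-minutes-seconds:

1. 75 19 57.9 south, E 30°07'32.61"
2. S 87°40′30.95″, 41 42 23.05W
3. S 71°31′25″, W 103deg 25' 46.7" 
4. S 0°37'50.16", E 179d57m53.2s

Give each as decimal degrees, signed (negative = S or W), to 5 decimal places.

Point 1:
  Latitude: 75° + 19/60 + 57.9/3600 = 75 + 0.316667 + 0.016083 = 75.332750
  S → negative
  Lon: 30 + 7/60 + 32.61/3600 = 30.125725
  E → positive
Point 2:
  Latitude: 40′ + 30.95″ = 40.51583′; 87 + 40.51583/60 = 87.675264
  S → negative
  Lon: 41 + 42/60 + 23.05/3600 = 41.706403
  W → negative
Point 3:
  φ: 71 + 31/60 + 25/3600 = 71.523611
  hemisphere S, so the sign is −
  Longitude: 103 + 25/60 + 46.7/3600 = 103.429639
  W ⇒ negate
Point 4:
  Latitude: 37′ + 50.16″ = 37.83600′; 0 + 37.83600/60 = 0.630600
  S ⇒ negate
  Longitude: 179° + 57/60 + 53.2/3600 = 179 + 0.950000 + 0.014778 = 179.964778
  E → positive

1. -75.33275, 30.12573
2. -87.67526, -41.70640
3. -71.52361, -103.42964
4. -0.63060, 179.96478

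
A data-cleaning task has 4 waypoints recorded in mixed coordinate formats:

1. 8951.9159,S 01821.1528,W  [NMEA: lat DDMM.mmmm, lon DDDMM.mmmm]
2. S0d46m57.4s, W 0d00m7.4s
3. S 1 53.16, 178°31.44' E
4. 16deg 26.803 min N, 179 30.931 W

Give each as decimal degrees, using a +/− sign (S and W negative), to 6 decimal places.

1. -89.865265, -18.352547
2. -0.782611, -0.002056
3. -1.886000, 178.524000
4. 16.446717, -179.515517

Point 1:
  Latitude: degrees = first 2 digits = 89, minutes = 51.9159; 89 + 51.9159/60 = 89.8652650
  S ⇒ negate
  Longitude: degrees = first 3 digits = 18, minutes = 21.1528; 18 + 21.1528/60 = 18.3525467
  hemisphere W, so the sign is −
Point 2:
  Latitude: 0 + 46/60 + 57.4/3600 = 0.7826111
  S ⇒ negate
  Longitude: 0 + 0/60 + 7.4/3600 = 0.0020556
  W → negative
Point 3:
  Lat: 53.16′ = 0.886000°; total 1.8860000
  S → negative
  Longitude: 31.44′ = 0.524000°; total 178.5240000
  E ⇒ keep positive
Point 4:
  Latitude: 16 + 26.803/60 = 16.4467167
  N ⇒ keep positive
  λ: 30.931′ = 0.515517°; total 179.5155167
  W ⇒ negate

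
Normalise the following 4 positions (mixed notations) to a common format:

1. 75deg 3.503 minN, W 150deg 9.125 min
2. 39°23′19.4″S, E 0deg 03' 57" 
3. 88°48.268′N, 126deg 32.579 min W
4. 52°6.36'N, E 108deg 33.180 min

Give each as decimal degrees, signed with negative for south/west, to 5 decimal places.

Point 1:
  Lat: 3.503′ = 0.058383°; total 75.058383
  N → positive
  Lon: 9.125′ = 0.152083°; total 150.152083
  hemisphere W, so the sign is −
Point 2:
  Latitude: 39° + 23/60 + 19.4/3600 = 39 + 0.383333 + 0.005389 = 39.388722
  S ⇒ negate
  λ: 0 + 3/60 + 57/3600 = 0.065833
  E → positive
Point 3:
  φ: 88 + 48.268/60 = 88.804467
  N → positive
  Lon: 126 + 32.579/60 = 126.542983
  hemisphere W, so the sign is −
Point 4:
  Latitude: 52 + 6.36/60 = 52.106000
  N → positive
  Longitude: 108 + 33.18/60 = 108.553000
  E ⇒ keep positive

1. 75.05838, -150.15208
2. -39.38872, 0.06583
3. 88.80447, -126.54298
4. 52.10600, 108.55300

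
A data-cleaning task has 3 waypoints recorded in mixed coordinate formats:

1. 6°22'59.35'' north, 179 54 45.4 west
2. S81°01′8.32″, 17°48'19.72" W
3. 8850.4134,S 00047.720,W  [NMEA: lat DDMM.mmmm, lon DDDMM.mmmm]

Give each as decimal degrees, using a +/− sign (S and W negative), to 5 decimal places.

1. 6.38315, -179.91261
2. -81.01898, -17.80548
3. -88.84022, -0.79533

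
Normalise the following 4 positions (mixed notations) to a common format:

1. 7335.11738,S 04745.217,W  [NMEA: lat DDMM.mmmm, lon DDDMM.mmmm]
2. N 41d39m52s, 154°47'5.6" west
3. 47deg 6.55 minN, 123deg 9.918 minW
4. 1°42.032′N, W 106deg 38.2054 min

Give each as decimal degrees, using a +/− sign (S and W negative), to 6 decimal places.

1. -73.585290, -47.753617
2. 41.664444, -154.784889
3. 47.109167, -123.165300
4. 1.700533, -106.636757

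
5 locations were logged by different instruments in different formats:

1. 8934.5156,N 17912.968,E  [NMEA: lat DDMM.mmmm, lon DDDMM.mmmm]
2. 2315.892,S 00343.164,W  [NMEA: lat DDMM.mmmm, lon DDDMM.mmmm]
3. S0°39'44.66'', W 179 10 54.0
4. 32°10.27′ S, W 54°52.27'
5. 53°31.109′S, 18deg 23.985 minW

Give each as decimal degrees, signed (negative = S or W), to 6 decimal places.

1. 89.575260, 179.216133
2. -23.264867, -3.719400
3. -0.662406, -179.181667
4. -32.171167, -54.871167
5. -53.518483, -18.399750

Point 1:
  Latitude: degrees = first 2 digits = 89, minutes = 34.5156; 89 + 34.5156/60 = 89.5752600
  N ⇒ keep positive
  Longitude: split at 3 digits → 179° and 12.968′; 179 + 12.968/60 = 179.2161333
  E ⇒ keep positive
Point 2:
  Latitude: split at 2 digits → 23° and 15.892′; 23 + 15.892/60 = 23.2648667
  hemisphere S, so the sign is −
  Lon: split at 3 digits → 003° and 43.164′; 3 + 43.164/60 = 3.7194000
  W ⇒ negate
Point 3:
  Lat: 39′ + 44.66″ = 39.74433′; 0 + 39.74433/60 = 0.6624056
  hemisphere S, so the sign is −
  λ: 10′ + 54″ = 10.90000′; 179 + 10.90000/60 = 179.1816667
  W ⇒ negate
Point 4:
  Latitude: 32 + 10.27/60 = 32.1711667
  hemisphere S, so the sign is −
  λ: 54 + 52.27/60 = 54.8711667
  W ⇒ negate
Point 5:
  φ: 53 + 31.109/60 = 53.5184833
  hemisphere S, so the sign is −
  Lon: 18 + 23.985/60 = 18.3997500
  hemisphere W, so the sign is −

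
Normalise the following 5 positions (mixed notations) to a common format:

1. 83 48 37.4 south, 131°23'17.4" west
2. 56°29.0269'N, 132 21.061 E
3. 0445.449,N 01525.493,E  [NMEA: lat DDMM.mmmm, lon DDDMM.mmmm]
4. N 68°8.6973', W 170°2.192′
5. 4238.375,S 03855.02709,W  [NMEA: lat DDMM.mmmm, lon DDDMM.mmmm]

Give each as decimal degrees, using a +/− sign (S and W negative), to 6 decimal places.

Point 1:
  Latitude: 83 + 48/60 + 37.4/3600 = 83.8103889
  hemisphere S, so the sign is −
  Longitude: 131 + 23/60 + 17.4/3600 = 131.3881667
  W ⇒ negate
Point 2:
  Lat: 56 + 29.0269/60 = 56.4837817
  N ⇒ keep positive
  Lon: 21.061′ = 0.351017°; total 132.3510167
  E → positive
Point 3:
  Lat: split at 2 digits → 04° and 45.449′; 4 + 45.449/60 = 4.7574833
  N ⇒ keep positive
  Lon: degrees = first 3 digits = 15, minutes = 25.493; 15 + 25.493/60 = 15.4248833
  E → positive
Point 4:
  φ: 8.6973′ = 0.144955°; total 68.1449550
  N ⇒ keep positive
  Lon: 170 + 2.192/60 = 170.0365333
  W ⇒ negate
Point 5:
  Lat: degrees = first 2 digits = 42, minutes = 38.375; 42 + 38.375/60 = 42.6395833
  S → negative
  Lon: split at 3 digits → 038° and 55.02709′; 38 + 55.02709/60 = 38.9171182
  W → negative

1. -83.810389, -131.388167
2. 56.483782, 132.351017
3. 4.757483, 15.424883
4. 68.144955, -170.036533
5. -42.639583, -38.917118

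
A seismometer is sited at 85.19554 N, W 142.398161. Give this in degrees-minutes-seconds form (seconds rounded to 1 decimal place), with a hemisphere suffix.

Latitude: 0.195540° → 11.73240′; 0.73240 × 60 = 43.944″
Longitude: 0.398161° → 23.88966′; 0.88966 × 60 = 53.380″

85°11′43.9″ N, 142°23′53.4″ W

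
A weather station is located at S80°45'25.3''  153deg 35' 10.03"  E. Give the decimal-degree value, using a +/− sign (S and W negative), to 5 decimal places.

Latitude: 45′ + 25.3″ = 45.42167′; 80 + 45.42167/60 = 80.757028
S ⇒ negate
Longitude: 153° + 35/60 + 10.03/3600 = 153 + 0.583333 + 0.002786 = 153.586119
E → positive

-80.75703, 153.58612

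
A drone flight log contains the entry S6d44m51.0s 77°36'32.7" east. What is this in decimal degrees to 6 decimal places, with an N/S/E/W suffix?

φ: 6° + 44/60 + 51/3600 = 6 + 0.733333 + 0.014167 = 6.7475000
λ: 77 + 36/60 + 32.7/3600 = 77.6090833

6.747500° S, 77.609083° E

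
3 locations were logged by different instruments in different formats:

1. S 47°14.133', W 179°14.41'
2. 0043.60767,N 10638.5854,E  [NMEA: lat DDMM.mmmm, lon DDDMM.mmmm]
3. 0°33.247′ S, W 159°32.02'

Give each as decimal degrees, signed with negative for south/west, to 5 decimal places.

Point 1:
  Latitude: 47 + 14.133/60 = 47.235550
  hemisphere S, so the sign is −
  Lon: 14.41′ = 0.240167°; total 179.240167
  W ⇒ negate
Point 2:
  Lat: split at 2 digits → 00° and 43.60767′; 0 + 43.60767/60 = 0.726795
  N ⇒ keep positive
  Lon: split at 3 digits → 106° and 38.5854′; 106 + 38.5854/60 = 106.643090
  E ⇒ keep positive
Point 3:
  Lat: 0 + 33.247/60 = 0.554117
  S ⇒ negate
  Lon: 159 + 32.02/60 = 159.533667
  W → negative

1. -47.23555, -179.24017
2. 0.72679, 106.64309
3. -0.55412, -159.53367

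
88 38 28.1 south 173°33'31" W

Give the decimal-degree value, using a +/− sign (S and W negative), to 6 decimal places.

-88.641139, -173.558611

φ: 88° + 38/60 + 28.1/3600 = 88 + 0.633333 + 0.007806 = 88.6411389
hemisphere S, so the sign is −
Longitude: 33′ + 31″ = 33.51667′; 173 + 33.51667/60 = 173.5586111
W ⇒ negate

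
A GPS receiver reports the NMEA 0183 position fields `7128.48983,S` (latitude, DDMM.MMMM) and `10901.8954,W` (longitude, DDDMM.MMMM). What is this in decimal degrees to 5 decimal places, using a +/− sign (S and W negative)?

Latitude: degrees = first 2 digits = 71, minutes = 28.48983; 71 + 28.48983/60 = 71.474831
S → negative
Lon: split at 3 digits → 109° and 1.8954′; 109 + 1.8954/60 = 109.031590
hemisphere W, so the sign is −

-71.47483, -109.03159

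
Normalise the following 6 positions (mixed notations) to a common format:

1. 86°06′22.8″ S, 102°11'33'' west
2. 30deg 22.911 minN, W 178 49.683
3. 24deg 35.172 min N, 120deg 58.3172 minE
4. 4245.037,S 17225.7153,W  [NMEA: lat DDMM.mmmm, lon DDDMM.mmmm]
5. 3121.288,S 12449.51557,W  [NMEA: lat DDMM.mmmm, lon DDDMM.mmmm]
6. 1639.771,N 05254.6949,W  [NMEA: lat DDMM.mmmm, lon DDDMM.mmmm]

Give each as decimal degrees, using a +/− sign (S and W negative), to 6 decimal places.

1. -86.106333, -102.192500
2. 30.381850, -178.828050
3. 24.586200, 120.971953
4. -42.750617, -172.428588
5. -31.354800, -124.825260
6. 16.662850, -52.911582

Point 1:
  Latitude: 86 + 6/60 + 22.8/3600 = 86.1063333
  S → negative
  Longitude: 11′ + 33″ = 11.55000′; 102 + 11.55000/60 = 102.1925000
  W → negative
Point 2:
  φ: 30 + 22.911/60 = 30.3818500
  N → positive
  Lon: 49.683′ = 0.828050°; total 178.8280500
  hemisphere W, so the sign is −
Point 3:
  Lat: 35.172′ = 0.586200°; total 24.5862000
  N → positive
  Longitude: 120 + 58.3172/60 = 120.9719533
  E → positive
Point 4:
  Lat: degrees = first 2 digits = 42, minutes = 45.037; 42 + 45.037/60 = 42.7506167
  S ⇒ negate
  Lon: degrees = first 3 digits = 172, minutes = 25.7153; 172 + 25.7153/60 = 172.4285883
  W → negative
Point 5:
  φ: split at 2 digits → 31° and 21.288′; 31 + 21.288/60 = 31.3548000
  S ⇒ negate
  Lon: degrees = first 3 digits = 124, minutes = 49.51557; 124 + 49.51557/60 = 124.8252595
  W → negative
Point 6:
  Lat: degrees = first 2 digits = 16, minutes = 39.771; 16 + 39.771/60 = 16.6628500
  N ⇒ keep positive
  λ: split at 3 digits → 052° and 54.6949′; 52 + 54.6949/60 = 52.9115817
  hemisphere W, so the sign is −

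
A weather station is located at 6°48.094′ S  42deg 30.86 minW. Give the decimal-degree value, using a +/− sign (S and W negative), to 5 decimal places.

-6.80157, -42.51433

φ: 48.094′ = 0.801567°; total 6.801567
S ⇒ negate
Longitude: 42 + 30.86/60 = 42.514333
W → negative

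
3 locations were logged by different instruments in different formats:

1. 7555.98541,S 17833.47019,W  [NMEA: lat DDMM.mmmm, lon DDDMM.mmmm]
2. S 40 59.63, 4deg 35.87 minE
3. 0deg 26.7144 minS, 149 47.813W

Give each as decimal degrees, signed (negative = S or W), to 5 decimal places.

Point 1:
  φ: split at 2 digits → 75° and 55.98541′; 75 + 55.98541/60 = 75.933090
  S → negative
  λ: split at 3 digits → 178° and 33.47019′; 178 + 33.47019/60 = 178.557837
  W → negative
Point 2:
  Latitude: 40 + 59.63/60 = 40.993833
  hemisphere S, so the sign is −
  Lon: 35.87′ = 0.597833°; total 4.597833
  E → positive
Point 3:
  Latitude: 0 + 26.7144/60 = 0.445240
  hemisphere S, so the sign is −
  Longitude: 47.813′ = 0.796883°; total 149.796883
  hemisphere W, so the sign is −

1. -75.93309, -178.55784
2. -40.99383, 4.59783
3. -0.44524, -149.79688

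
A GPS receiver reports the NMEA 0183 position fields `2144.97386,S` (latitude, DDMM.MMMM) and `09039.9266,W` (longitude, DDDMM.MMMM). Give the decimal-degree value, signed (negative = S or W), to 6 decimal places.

-21.749564, -90.665443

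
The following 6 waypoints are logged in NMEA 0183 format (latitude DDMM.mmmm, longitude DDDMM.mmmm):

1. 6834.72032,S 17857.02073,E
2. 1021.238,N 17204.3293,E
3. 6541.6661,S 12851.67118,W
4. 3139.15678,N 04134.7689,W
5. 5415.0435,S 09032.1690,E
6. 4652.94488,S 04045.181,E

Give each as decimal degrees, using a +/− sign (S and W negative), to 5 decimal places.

1. -68.57867, 178.95035
2. 10.35397, 172.07216
3. -65.69444, -128.86119
4. 31.65261, -41.57948
5. -54.25073, 90.53615
6. -46.88241, 40.75302

Point 1:
  Latitude: split at 2 digits → 68° and 34.72032′; 68 + 34.72032/60 = 68.578672
  S ⇒ negate
  λ: split at 3 digits → 178° and 57.02073′; 178 + 57.02073/60 = 178.950346
  E ⇒ keep positive
Point 2:
  Lat: split at 2 digits → 10° and 21.238′; 10 + 21.238/60 = 10.353967
  N ⇒ keep positive
  Longitude: split at 3 digits → 172° and 4.3293′; 172 + 4.3293/60 = 172.072155
  E ⇒ keep positive
Point 3:
  Lat: split at 2 digits → 65° and 41.6661′; 65 + 41.6661/60 = 65.694435
  S → negative
  λ: split at 3 digits → 128° and 51.67118′; 128 + 51.67118/60 = 128.861186
  hemisphere W, so the sign is −
Point 4:
  φ: degrees = first 2 digits = 31, minutes = 39.15678; 31 + 39.15678/60 = 31.652613
  N → positive
  λ: split at 3 digits → 041° and 34.7689′; 41 + 34.7689/60 = 41.579482
  hemisphere W, so the sign is −
Point 5:
  Lat: split at 2 digits → 54° and 15.0435′; 54 + 15.0435/60 = 54.250725
  S ⇒ negate
  Longitude: split at 3 digits → 090° and 32.169′; 90 + 32.169/60 = 90.536150
  E ⇒ keep positive
Point 6:
  Latitude: split at 2 digits → 46° and 52.94488′; 46 + 52.94488/60 = 46.882415
  S → negative
  Lon: degrees = first 3 digits = 40, minutes = 45.181; 40 + 45.181/60 = 40.753017
  E ⇒ keep positive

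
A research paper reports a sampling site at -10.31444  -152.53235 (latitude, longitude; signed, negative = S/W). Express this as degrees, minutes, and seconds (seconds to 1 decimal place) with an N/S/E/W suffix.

10°18′52.0″ S, 152°31′56.5″ W

Latitude is negative → S; |value| = 10.314440
Lat: 0.314440° → 18.86640′; 0.86640 × 60 = 51.984″
Longitude is negative → W; |value| = 152.532350
Longitude: whole degrees 152; 31.94100′ → 31′ and 56.460″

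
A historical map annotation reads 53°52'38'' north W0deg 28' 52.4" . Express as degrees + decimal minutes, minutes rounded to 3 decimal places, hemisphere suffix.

53° 52.633′ N, 0° 28.873′ W

Lat: seconds/60 = 0.63333; minutes = 52 + 0.63333 = 52.63333
λ: seconds/60 = 0.87333; minutes = 28 + 0.87333 = 28.87333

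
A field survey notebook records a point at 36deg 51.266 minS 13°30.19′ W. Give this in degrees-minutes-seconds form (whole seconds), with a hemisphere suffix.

Latitude: 51.26600′ → 51′ and 0.26600 × 60 = 15.96″
λ: 30.19000′ → 30′ and 0.19000 × 60 = 11.40″

36°51′16″ S, 13°30′11″ W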